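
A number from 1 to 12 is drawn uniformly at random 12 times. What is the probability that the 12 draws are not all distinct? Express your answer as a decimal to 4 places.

0.9999

P(all 12 different) = 12/12 · 11/12 · ··· · 1/12 ≈ 0.0001.
P(at least two equal) = 1 − 0.0001 = 0.9999.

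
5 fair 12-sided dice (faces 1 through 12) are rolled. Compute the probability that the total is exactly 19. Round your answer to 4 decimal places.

0.0120

There are 12^5 = 248832 equally likely outcomes.
The number of ordered 5-tuples from {1,…,12} summing to 19 is 2985.
P(sum = 19) = 2985/248832 = 995/82944 ≈ 0.0120.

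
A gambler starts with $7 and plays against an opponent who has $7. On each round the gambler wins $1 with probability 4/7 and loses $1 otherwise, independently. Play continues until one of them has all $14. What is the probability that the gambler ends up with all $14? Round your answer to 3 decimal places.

Let r = q/p = (3/7)/(4/7) = 3/4. The recurrence P(i) = p·P(i+1) + q·P(i−1) with P(0)=0, P(14)=1 gives P(i) = (1 − r^i)/(1 − r^14).
P(7) = (1 − (3/4)^7) / (1 − (3/4)^14) = 16384/18571 ≈ 0.882.

0.882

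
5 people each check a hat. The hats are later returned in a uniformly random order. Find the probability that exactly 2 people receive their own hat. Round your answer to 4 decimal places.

0.1667

Choose which 2 of the 5 are fixed: C(5,2) = 10 ways.
The remaining 3 must have no fixed point: D(3) = 2.
P = 10·2/120 = 1/6 ≈ 0.1667.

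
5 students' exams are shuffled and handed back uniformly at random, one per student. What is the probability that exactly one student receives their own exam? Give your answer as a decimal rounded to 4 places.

0.3750

Choose which one is fixed: C(5,1) = 5 ways.
The remaining 4 must have no fixed point: D(4) = 9.
P = 5·9/120 = 3/8 ≈ 0.3750.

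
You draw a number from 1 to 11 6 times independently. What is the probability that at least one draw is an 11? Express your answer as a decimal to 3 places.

P(no draw is an 11) = (10/11)^6 ≈ 0.564.
P(at least one) = 1 − 0.564 = 0.436.

0.436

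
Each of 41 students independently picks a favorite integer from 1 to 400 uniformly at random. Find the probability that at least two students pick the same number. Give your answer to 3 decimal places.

0.880

It's easier to compute the probability that all 41 are distinct.
P(all distinct) = 400/400 · 399/400 · ··· · 360/400 ≈ 0.120.
So the probability of at least one match is 1 − 0.120 = 0.880.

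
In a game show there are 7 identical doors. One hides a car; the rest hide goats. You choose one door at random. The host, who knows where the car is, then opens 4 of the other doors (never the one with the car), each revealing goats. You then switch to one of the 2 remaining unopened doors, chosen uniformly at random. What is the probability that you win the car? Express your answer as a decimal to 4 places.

0.4286

Your original door holds the car with probability 1/7, so the other 6 collectively hold it with probability 6/7.
The host can always find 4 empty doors to open, so the reveals don't change that 6/7; it is now spread over the 2 remaining unopened doors.
P(win by switching) = (6/7) · (1/2) = 3/7 ≈ 0.4286.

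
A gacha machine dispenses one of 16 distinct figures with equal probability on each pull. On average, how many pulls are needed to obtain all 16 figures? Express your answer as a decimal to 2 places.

54.09

After i distinct types are collected, each trial gives a new one with probability (16−i)/16, so the expected wait for the next new type is 16/(16−i).
E = 16/16 + 16/15 + 16/14 + 16/13 + 16/12 + 16/11 + 16/10 + 16/9 + 16/8 + 16/7 + 16/6 + 16/5 + 16/4 + 16/3 + 16/2 + 16/1 = 2436559/45045 ≈ 54.09.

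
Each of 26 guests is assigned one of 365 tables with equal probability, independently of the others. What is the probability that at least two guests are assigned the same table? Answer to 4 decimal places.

It's easier to compute the probability that all 26 are distinct.
P(all distinct) = 365/365 · 364/365 · ··· · 340/365 ≈ 0.4018.
So the probability of at least one match is 1 − 0.4018 = 0.5982.

0.5982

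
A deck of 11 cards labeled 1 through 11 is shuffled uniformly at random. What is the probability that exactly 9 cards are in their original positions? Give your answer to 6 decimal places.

Choose which 9 of the 11 are fixed: C(11,9) = 55 ways.
The remaining 2 must have no fixed point: D(2) = 1.
P = 55·1/39916800 = 1/725760 ≈ 0.000001.

0.000001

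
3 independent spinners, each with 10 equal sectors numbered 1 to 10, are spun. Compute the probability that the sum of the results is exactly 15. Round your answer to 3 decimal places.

There are 10^3 = 1000 equally likely outcomes.
The number of ordered 3-tuples from {1,…,10} summing to 15 is 73.
P(sum = 15) = 73/1000 ≈ 0.073.

0.073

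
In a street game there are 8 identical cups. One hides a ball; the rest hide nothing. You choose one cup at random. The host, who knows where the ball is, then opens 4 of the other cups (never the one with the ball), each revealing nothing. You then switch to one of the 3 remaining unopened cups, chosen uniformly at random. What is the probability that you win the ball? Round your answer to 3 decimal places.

0.292

Your original cup holds the ball with probability 1/8, so the other 7 collectively hold it with probability 7/8.
The host can always find 4 empty cups to open, so the reveals don't change that 7/8; it is now spread over the 3 remaining unopened cups.
P(win by switching) = (7/8) · (1/3) = 7/24 ≈ 0.292.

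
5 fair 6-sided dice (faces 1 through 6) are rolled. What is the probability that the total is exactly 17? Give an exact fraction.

There are 6^5 = 7776 equally likely outcomes.
The number of ordered 5-tuples from {1,…,6} summing to 17 is 780.
P(sum = 17) = 780/7776 = 65/648.

65/648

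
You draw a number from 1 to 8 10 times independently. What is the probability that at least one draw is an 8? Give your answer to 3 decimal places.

0.737

P(no draw is an 8) = (7/8)^10 ≈ 0.263.
P(at least one) = 1 − 0.263 = 0.737.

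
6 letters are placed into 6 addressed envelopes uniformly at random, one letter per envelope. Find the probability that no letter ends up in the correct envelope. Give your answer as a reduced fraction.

53/144

This is the derangement probability: permutations of 6 with no fixed point.
D(6) = 6! · (1 − 1/1! + 1/2! − ··· + (−1)^6/6!) = 265.
P = 265/720 = 53/144.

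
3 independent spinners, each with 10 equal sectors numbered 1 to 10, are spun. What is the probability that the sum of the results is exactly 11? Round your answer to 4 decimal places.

0.0450

There are 10^3 = 1000 equally likely outcomes.
The number of ordered 3-tuples from {1,…,10} summing to 11 is 45.
P(sum = 11) = 45/1000 = 9/200 ≈ 0.0450.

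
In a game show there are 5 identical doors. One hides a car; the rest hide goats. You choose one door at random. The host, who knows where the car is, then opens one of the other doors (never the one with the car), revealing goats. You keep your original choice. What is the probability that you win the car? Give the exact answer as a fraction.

1/5

The host can always open an empty door regardless of your choice, so this gives no information about your original door.
P(win by staying) = 1/5.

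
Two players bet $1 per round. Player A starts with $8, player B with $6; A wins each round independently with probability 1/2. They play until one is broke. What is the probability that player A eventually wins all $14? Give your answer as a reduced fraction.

4/7

With a fair step, P(i) = ½P(i−1) + ½P(i+1) with P(0)=0, P(14)=1 has the linear solution P(i) = i/14.
P(8) = 8/14 = 4/7.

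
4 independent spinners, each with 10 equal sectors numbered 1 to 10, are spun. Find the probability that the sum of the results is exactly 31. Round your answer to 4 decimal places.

There are 10^4 = 10000 equally likely outcomes.
The number of ordered 4-tuples from {1,…,10} summing to 31 is 220.
P(sum = 31) = 220/10000 = 11/500 ≈ 0.0220.

0.0220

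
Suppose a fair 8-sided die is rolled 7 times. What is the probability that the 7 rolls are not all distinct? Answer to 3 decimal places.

0.981

P(all 7 different) = 8/8 · 7/8 · ··· · 2/8 ≈ 0.019.
P(at least two equal) = 1 − 0.019 = 0.981.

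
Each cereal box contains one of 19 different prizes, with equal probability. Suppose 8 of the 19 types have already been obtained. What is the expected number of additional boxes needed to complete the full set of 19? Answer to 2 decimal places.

Starting from 8 distinct types, each trial gives a new one with probability (19−i)/19 when i types are held, so the wait for the next new type is 19/(19−i).
E = 19/11 + 19/10 + 19/9 + 19/8 + 19/7 + 19/6 + 19/5 + 19/4 + 19/3 + 19/2 + 19/1 = 1590509/27720 ≈ 57.38.

57.38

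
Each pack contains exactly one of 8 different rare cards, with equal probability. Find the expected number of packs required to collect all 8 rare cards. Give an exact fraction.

761/35

After i distinct types are collected, each trial gives a new one with probability (8−i)/8, so the expected wait for the next new type is 8/(8−i).
E = 8/8 + 8/7 + 8/6 + 8/5 + 8/4 + 8/3 + 8/2 + 8/1 = 761/35.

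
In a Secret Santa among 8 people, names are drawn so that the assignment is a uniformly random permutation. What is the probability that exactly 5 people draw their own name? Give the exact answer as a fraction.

Choose which 5 of the 8 are fixed: C(8,5) = 56 ways.
The remaining 3 must have no fixed point: D(3) = 2.
P = 56·2/40320 = 1/360.

1/360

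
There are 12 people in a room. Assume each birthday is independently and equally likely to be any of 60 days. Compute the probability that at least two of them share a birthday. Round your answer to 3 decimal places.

0.692

It's easier to compute the probability that all 12 are distinct.
P(all distinct) = 60/60 · 59/60 · ··· · 49/60 ≈ 0.308.
So the probability of at least one match is 1 − 0.308 = 0.692.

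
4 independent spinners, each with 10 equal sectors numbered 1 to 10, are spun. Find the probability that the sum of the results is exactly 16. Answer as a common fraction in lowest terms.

There are 10^4 = 10000 equally likely outcomes.
The number of ordered 4-tuples from {1,…,10} summing to 16 is 415.
P(sum = 16) = 415/10000 = 83/2000.

83/2000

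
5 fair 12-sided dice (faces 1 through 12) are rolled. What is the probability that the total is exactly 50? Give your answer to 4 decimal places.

There are 12^5 = 248832 equally likely outcomes.
The number of ordered 5-tuples from {1,…,12} summing to 50 is 1001.
P(sum = 50) = 1001/248832 ≈ 0.0040.

0.0040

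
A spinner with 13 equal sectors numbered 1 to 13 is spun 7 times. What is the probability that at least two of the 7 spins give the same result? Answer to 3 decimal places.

0.862

P(all 7 different) = 13/13 · 12/13 · ··· · 7/13 ≈ 0.138.
P(at least two equal) = 1 − 0.138 = 0.862.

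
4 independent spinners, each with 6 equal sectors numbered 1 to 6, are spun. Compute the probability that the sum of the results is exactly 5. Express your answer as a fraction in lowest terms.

1/324

There are 6^4 = 1296 equally likely outcomes.
The number of ordered 4-tuples from {1,…,6} summing to 5 is 4.
P(sum = 5) = 4/1296 = 1/324.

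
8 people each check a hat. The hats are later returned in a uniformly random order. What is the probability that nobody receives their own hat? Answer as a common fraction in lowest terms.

2119/5760

This is the derangement probability: permutations of 8 with no fixed point.
D(8) = 8! · (1 − 1/1! + 1/2! − ··· + (−1)^8/8!) = 14833.
P = 14833/40320 = 2119/5760.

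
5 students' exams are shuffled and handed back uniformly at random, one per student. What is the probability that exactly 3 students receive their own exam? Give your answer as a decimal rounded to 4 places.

0.0833

Choose which 3 of the 5 are fixed: C(5,3) = 10 ways.
The remaining 2 must have no fixed point: D(2) = 1.
P = 10·1/120 = 1/12 ≈ 0.0833.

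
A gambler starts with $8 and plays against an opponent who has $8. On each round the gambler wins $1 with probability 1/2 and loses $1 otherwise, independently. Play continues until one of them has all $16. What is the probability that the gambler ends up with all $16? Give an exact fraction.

With a fair step, P(i) = ½P(i−1) + ½P(i+1) with P(0)=0, P(16)=1 has the linear solution P(i) = i/16.
P(8) = 8/16 = 1/2.

1/2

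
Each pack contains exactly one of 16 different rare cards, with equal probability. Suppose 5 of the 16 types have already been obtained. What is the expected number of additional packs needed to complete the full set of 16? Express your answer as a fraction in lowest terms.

Starting from 5 distinct types, each trial gives a new one with probability (16−i)/16 when i types are held, so the wait for the next new type is 16/(16−i).
E = 16/11 + 16/10 + 16/9 + 16/8 + 16/7 + 16/6 + 16/5 + 16/4 + 16/3 + 16/2 + 16/1 = 167422/3465.

167422/3465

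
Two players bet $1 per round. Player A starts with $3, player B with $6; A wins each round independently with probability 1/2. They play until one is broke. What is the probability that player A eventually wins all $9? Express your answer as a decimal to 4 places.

With a fair step, P(i) = ½P(i−1) + ½P(i+1) with P(0)=0, P(9)=1 has the linear solution P(i) = i/9.
P(3) = 3/9 = 1/3 ≈ 0.3333.

0.3333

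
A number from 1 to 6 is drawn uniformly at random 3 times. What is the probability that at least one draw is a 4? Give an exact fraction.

91/216

P(no draw is a 4) = (5/6)^3 = 125/216.
P(at least one) = 1 − 125/216 = 91/216.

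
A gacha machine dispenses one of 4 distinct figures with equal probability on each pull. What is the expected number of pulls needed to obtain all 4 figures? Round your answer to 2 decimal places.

After i distinct types are collected, each trial gives a new one with probability (4−i)/4, so the expected wait for the next new type is 4/(4−i).
E = 4/4 + 4/3 + 4/2 + 4/1 = 25/3 ≈ 8.33.

8.33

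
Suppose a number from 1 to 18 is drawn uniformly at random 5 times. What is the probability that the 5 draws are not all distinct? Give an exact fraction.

997/2187

P(all 5 different) = 18/18 · 17/18 · ··· · 14/18 = 1190/2187.
P(at least two equal) = 1 − 1190/2187 = 997/2187.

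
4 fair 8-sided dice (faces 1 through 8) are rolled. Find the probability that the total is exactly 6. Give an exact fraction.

There are 8^4 = 4096 equally likely outcomes.
The number of ordered 4-tuples from {1,…,8} summing to 6 is 10.
P(sum = 6) = 10/4096 = 5/2048.

5/2048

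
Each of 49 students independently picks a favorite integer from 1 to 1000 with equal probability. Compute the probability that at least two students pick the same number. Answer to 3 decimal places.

0.697

It's easier to compute the probability that all 49 are distinct.
P(all distinct) = 1000/1000 · 999/1000 · ··· · 952/1000 ≈ 0.303.
So the probability of at least one match is 1 − 0.303 = 0.697.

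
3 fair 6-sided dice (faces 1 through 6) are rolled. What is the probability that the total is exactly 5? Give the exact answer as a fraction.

1/36

There are 6^3 = 216 equally likely outcomes.
The number of ordered 3-tuples from {1,…,6} summing to 5 is 6.
P(sum = 5) = 6/216 = 1/36.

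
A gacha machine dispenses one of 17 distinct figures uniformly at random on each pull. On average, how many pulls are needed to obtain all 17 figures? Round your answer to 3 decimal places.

58.472

After i distinct types are collected, each trial gives a new one with probability (17−i)/17, so the expected wait for the next new type is 17/(17−i).
E = 17/17 + 17/16 + 17/15 + 17/14 + 17/13 + 17/12 + 17/11 + 17/10 + 17/9 + 17/8 + 17/7 + 17/6 + 17/5 + 17/4 + 17/3 + 17/2 + 17/1 = 42142223/720720 ≈ 58.472.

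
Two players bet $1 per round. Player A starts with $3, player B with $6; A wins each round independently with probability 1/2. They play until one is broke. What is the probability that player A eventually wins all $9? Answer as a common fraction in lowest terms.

1/3

With a fair step, P(i) = ½P(i−1) + ½P(i+1) with P(0)=0, P(9)=1 has the linear solution P(i) = i/9.
P(3) = 3/9 = 1/3.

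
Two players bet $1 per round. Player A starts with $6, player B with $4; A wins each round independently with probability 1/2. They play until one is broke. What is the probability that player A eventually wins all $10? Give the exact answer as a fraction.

3/5

With a fair step, P(i) = ½P(i−1) + ½P(i+1) with P(0)=0, P(10)=1 has the linear solution P(i) = i/10.
P(6) = 6/10 = 3/5.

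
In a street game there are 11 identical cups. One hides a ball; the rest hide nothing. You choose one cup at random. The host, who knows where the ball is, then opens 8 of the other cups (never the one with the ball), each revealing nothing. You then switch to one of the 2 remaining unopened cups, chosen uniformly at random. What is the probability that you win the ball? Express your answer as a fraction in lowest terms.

Your original cup holds the ball with probability 1/11, so the other 10 collectively hold it with probability 10/11.
The host can always find 8 empty cups to open, so the reveals don't change that 10/11; it is now spread over the 2 remaining unopened cups.
P(win by switching) = (10/11) · (1/2) = 5/11.

5/11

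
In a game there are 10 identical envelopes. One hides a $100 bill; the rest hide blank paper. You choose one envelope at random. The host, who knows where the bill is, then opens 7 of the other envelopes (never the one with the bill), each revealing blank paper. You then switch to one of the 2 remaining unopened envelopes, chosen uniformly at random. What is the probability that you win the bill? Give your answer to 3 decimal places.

Your original envelope holds the bill with probability 1/10, so the other 9 collectively hold it with probability 9/10.
The host can always find 7 empty envelopes to open, so the reveals don't change that 9/10; it is now spread over the 2 remaining unopened envelopes.
P(win by switching) = (9/10) · (1/2) = 9/20 ≈ 0.450.

0.450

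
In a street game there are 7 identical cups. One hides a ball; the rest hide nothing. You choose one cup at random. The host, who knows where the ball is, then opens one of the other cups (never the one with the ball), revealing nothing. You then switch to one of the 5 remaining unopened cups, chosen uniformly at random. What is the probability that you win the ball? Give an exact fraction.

Your original cup holds the ball with probability 1/7, so the other 6 collectively hold it with probability 6/7.
The host can always find an empty cup to open, so this doesn't change that 6/7; it is now spread over the 5 remaining unopened cups.
P(win by switching) = (6/7) · (1/5) = 6/35.

6/35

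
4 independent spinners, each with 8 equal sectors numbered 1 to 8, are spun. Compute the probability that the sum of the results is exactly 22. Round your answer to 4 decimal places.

There are 8^4 = 4096 equally likely outcomes.
The number of ordered 4-tuples from {1,…,8} summing to 22 is 246.
P(sum = 22) = 246/4096 = 123/2048 ≈ 0.0601.

0.0601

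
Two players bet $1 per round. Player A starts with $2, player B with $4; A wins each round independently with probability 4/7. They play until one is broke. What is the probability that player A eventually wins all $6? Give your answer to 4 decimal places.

Let r = q/p = (3/7)/(4/7) = 3/4. The recurrence P(i) = p·P(i+1) + q·P(i−1) with P(0)=0, P(6)=1 gives P(i) = (1 − r^i)/(1 − r^6).
P(2) = (1 − (3/4)^2) / (1 − (3/4)^6) = 256/481 ≈ 0.5322.

0.5322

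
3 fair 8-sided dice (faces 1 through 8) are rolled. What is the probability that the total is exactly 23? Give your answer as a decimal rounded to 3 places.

There are 8^3 = 512 equally likely outcomes.
The number of ordered 3-tuples from {1,…,8} summing to 23 is 3.
P(sum = 23) = 3/512 ≈ 0.006.

0.006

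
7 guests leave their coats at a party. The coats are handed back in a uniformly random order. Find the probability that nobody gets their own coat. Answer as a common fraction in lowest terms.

103/280

This is the derangement probability: permutations of 7 with no fixed point.
D(7) = 7! · (1 − 1/1! + 1/2! − ··· + (−1)^7/7!) = 1854.
P = 1854/5040 = 103/280.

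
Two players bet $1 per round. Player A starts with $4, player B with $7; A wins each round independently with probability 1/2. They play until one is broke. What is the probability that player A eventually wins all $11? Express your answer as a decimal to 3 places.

With a fair step, P(i) = ½P(i−1) + ½P(i+1) with P(0)=0, P(11)=1 has the linear solution P(i) = i/11.
P(4) = 4/11 ≈ 0.364.

0.364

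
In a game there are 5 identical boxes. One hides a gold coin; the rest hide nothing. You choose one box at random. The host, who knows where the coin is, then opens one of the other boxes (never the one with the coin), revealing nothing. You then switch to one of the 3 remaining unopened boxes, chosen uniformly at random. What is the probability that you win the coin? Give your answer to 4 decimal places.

Your original box holds the coin with probability 1/5, so the other 4 collectively hold it with probability 4/5.
The host can always find an empty box to open, so this doesn't change that 4/5; it is now spread over the 3 remaining unopened boxes.
P(win by switching) = (4/5) · (1/3) = 4/15 ≈ 0.2667.

0.2667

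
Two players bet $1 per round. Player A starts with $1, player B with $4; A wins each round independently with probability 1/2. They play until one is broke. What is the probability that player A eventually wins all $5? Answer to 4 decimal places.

With a fair step, P(i) = ½P(i−1) + ½P(i+1) with P(0)=0, P(5)=1 has the linear solution P(i) = i/5.
P(1) = 1/5 ≈ 0.2000.

0.2000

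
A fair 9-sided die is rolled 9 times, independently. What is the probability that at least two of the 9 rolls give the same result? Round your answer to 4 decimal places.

P(all 9 different) = 9/9 · 8/9 · ··· · 1/9 ≈ 0.0009.
P(at least two equal) = 1 − 0.0009 = 0.9991.

0.9991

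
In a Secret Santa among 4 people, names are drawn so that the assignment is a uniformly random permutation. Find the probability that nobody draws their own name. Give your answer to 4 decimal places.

0.3750

This is the derangement probability: permutations of 4 with no fixed point.
D(4) = 4! · (1 − 1/1! + 1/2! − ··· + (−1)^4/4!) = 9.
P = 9/24 = 3/8 ≈ 0.3750.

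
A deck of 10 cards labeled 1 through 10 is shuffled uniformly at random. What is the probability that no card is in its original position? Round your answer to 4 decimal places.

0.3679

This is the derangement probability: permutations of 10 with no fixed point.
D(10) = 10! · (1 − 1/1! + 1/2! − ··· + (−1)^10/10!) = 1334961.
P = 1334961/3628800 = 16481/44800 ≈ 0.3679.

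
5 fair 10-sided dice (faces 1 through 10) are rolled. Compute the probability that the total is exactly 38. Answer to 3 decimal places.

0.017

There are 10^5 = 100000 equally likely outcomes.
The number of ordered 5-tuples from {1,…,10} summing to 38 is 1745.
P(sum = 38) = 1745/100000 = 349/20000 ≈ 0.017.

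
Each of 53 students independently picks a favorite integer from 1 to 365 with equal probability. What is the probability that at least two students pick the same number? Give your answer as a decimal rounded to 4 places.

0.9811

It's easier to compute the probability that all 53 are distinct.
P(all distinct) = 365/365 · 364/365 · ··· · 313/365 ≈ 0.0189.
So the probability of at least one match is 1 − 0.0189 = 0.9811.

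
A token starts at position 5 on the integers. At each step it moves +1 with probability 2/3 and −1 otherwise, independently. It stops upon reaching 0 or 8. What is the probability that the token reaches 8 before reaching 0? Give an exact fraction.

248/255

Let r = q/p = (1/3)/(2/3) = 1/2. The recurrence P(i) = p·P(i+1) + q·P(i−1) with P(0)=0, P(8)=1 gives P(i) = (1 − r^i)/(1 − r^8).
P(5) = (1 − (1/2)^5) / (1 − (1/2)^8) = 248/255.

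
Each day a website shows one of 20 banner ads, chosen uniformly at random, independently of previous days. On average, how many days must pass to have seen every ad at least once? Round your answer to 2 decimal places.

After i distinct types are collected, each trial gives a new one with probability (20−i)/20, so the expected wait for the next new type is 20/(20−i).
E = 20/20 + 20/19 + 20/18 + 20/17 + 20/16 + 20/15 + 20/14 + 20/13 + 20/12 + 20/11 + 20/10 + 20/9 + 20/8 + 20/7 + 20/6 + 20/5 + 20/4 + 20/3 + 20/2 + 20/1 = 279175675/3879876 ≈ 71.95.

71.95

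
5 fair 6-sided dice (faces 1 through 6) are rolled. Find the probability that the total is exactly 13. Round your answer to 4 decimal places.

0.0540

There are 6^5 = 7776 equally likely outcomes.
The number of ordered 5-tuples from {1,…,6} summing to 13 is 420.
P(sum = 13) = 420/7776 = 35/648 ≈ 0.0540.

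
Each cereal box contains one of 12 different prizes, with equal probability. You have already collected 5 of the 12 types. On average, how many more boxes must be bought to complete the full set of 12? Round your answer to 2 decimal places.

Starting from 5 distinct types, each trial gives a new one with probability (12−i)/12 when i types are held, so the wait for the next new type is 12/(12−i).
E = 12/7 + 12/6 + 12/5 + 12/4 + 12/3 + 12/2 + 12/1 = 1089/35 ≈ 31.11.

31.11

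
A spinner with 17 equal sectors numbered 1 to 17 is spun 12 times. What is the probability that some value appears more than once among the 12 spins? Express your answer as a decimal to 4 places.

P(all 12 different) = 17/17 · 16/17 · ··· · 6/17 ≈ 0.0051.
P(at least two equal) = 1 − 0.0051 = 0.9949.

0.9949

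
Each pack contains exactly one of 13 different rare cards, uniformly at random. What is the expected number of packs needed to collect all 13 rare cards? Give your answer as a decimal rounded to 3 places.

41.342

After i distinct types are collected, each trial gives a new one with probability (13−i)/13, so the expected wait for the next new type is 13/(13−i).
E = 13/13 + 13/12 + 13/11 + 13/10 + 13/9 + 13/8 + 13/7 + 13/6 + 13/5 + 13/4 + 13/3 + 13/2 + 13/1 = 1145993/27720 ≈ 41.342.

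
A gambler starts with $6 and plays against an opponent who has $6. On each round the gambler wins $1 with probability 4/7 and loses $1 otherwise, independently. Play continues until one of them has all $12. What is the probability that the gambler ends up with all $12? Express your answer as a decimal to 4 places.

Let r = q/p = (3/7)/(4/7) = 3/4. The recurrence P(i) = p·P(i+1) + q·P(i−1) with P(0)=0, P(12)=1 gives P(i) = (1 − r^i)/(1 − r^12).
P(6) = (1 − (3/4)^6) / (1 − (3/4)^12) = 4096/4825 ≈ 0.8489.

0.8489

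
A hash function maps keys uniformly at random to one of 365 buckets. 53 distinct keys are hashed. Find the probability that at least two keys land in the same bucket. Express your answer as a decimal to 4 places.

0.9811

It's easier to compute the probability that all 53 are distinct.
P(all distinct) = 365/365 · 364/365 · ··· · 313/365 ≈ 0.0189.
So the probability of at least one match is 1 − 0.0189 = 0.9811.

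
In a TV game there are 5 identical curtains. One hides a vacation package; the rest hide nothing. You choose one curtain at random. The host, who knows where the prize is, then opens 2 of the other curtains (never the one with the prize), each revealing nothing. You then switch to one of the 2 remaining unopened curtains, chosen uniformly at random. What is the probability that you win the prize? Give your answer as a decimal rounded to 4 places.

Your original curtain holds the prize with probability 1/5, so the other 4 collectively hold it with probability 4/5.
The host can always find 2 empty curtains to open, so the reveals don't change that 4/5; it is now spread over the 2 remaining unopened curtains.
P(win by switching) = (4/5) · (1/2) = 2/5 ≈ 0.4000.

0.4000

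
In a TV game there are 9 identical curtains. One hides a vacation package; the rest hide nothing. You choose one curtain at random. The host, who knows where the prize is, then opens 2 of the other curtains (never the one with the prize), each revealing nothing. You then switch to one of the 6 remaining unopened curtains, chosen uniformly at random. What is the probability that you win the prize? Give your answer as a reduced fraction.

4/27

Your original curtain holds the prize with probability 1/9, so the other 8 collectively hold it with probability 8/9.
The host can always find 2 empty curtains to open, so the reveals don't change that 8/9; it is now spread over the 6 remaining unopened curtains.
P(win by switching) = (8/9) · (1/6) = 4/27.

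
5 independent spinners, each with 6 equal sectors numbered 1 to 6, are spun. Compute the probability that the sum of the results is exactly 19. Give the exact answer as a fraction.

There are 6^5 = 7776 equally likely outcomes.
The number of ordered 5-tuples from {1,…,6} summing to 19 is 735.
P(sum = 19) = 735/7776 = 245/2592.

245/2592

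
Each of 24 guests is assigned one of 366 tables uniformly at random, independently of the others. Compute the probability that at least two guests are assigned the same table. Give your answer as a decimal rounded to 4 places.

0.5373

It's easier to compute the probability that all 24 are distinct.
P(all distinct) = 366/366 · 365/366 · ··· · 343/366 ≈ 0.4627.
So the probability of at least one match is 1 − 0.4627 = 0.5373.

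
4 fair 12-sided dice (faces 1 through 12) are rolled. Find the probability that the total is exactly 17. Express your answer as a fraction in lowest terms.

There are 12^4 = 20736 equally likely outcomes.
The number of ordered 4-tuples from {1,…,12} summing to 17 is 544.
P(sum = 17) = 544/20736 = 17/648.

17/648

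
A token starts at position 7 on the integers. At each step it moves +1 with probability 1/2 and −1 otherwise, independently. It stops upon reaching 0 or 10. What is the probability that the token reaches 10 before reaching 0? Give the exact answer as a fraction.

7/10

With a fair step, P(i) = ½P(i−1) + ½P(i+1) with P(0)=0, P(10)=1 has the linear solution P(i) = i/10.
P(7) = 7/10.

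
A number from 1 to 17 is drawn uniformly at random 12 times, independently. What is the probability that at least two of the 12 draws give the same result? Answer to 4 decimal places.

0.9949

P(all 12 different) = 17/17 · 16/17 · ··· · 6/17 ≈ 0.0051.
P(at least two equal) = 1 − 0.0051 = 0.9949.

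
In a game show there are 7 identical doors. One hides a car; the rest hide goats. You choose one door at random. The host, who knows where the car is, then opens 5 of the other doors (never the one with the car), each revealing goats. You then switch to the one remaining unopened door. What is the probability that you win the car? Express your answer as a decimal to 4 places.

0.8571

Your original door holds the car with probability 1/7, so the other 6 collectively hold it with probability 6/7.
The host can always find 5 empty doors to open, so the reveals don't change that 6/7; it is now spread over the 1 remaining unopened door.
P(win by switching) = (6/7) · (1/1) = 6/7 ≈ 0.8571.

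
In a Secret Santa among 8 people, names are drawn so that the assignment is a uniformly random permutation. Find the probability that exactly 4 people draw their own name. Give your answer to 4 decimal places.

0.0156

Choose which 4 of the 8 are fixed: C(8,4) = 70 ways.
The remaining 4 must have no fixed point: D(4) = 9.
P = 70·9/40320 = 1/64 ≈ 0.0156.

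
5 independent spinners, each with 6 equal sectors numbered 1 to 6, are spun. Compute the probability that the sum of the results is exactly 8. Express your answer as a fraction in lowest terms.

35/7776

There are 6^5 = 7776 equally likely outcomes.
The number of ordered 5-tuples from {1,…,6} summing to 8 is 35.
P(sum = 8) = 35/7776.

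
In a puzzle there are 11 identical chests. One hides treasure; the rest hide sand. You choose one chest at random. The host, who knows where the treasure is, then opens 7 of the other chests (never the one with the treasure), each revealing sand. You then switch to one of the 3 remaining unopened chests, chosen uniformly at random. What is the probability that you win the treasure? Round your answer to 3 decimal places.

Your original chest holds the treasure with probability 1/11, so the other 10 collectively hold it with probability 10/11.
The host can always find 7 empty chests to open, so the reveals don't change that 10/11; it is now spread over the 3 remaining unopened chests.
P(win by switching) = (10/11) · (1/3) = 10/33 ≈ 0.303.

0.303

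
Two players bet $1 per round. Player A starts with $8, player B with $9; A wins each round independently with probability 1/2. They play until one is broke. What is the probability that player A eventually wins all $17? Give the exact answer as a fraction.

8/17

With a fair step, P(i) = ½P(i−1) + ½P(i+1) with P(0)=0, P(17)=1 has the linear solution P(i) = i/17.
P(8) = 8/17.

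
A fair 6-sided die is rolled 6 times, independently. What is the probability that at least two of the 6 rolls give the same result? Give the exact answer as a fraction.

319/324

P(all 6 different) = 6/6 · 5/6 · ··· · 1/6 = 5/324.
P(at least two equal) = 1 − 5/324 = 319/324.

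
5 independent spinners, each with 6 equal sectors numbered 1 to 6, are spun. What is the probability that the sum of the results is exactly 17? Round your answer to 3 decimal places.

0.100

There are 6^5 = 7776 equally likely outcomes.
The number of ordered 5-tuples from {1,…,6} summing to 17 is 780.
P(sum = 17) = 780/7776 = 65/648 ≈ 0.100.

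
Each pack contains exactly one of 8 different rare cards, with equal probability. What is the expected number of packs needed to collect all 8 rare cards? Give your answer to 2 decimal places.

After i distinct types are collected, each trial gives a new one with probability (8−i)/8, so the expected wait for the next new type is 8/(8−i).
E = 8/8 + 8/7 + 8/6 + 8/5 + 8/4 + 8/3 + 8/2 + 8/1 = 761/35 ≈ 21.74.

21.74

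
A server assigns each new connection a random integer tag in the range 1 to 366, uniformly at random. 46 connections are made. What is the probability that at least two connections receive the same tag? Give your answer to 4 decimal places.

0.9478

It's easier to compute the probability that all 46 are distinct.
P(all distinct) = 366/366 · 365/366 · ··· · 321/366 ≈ 0.0522.
So the probability of at least one match is 1 − 0.0522 = 0.9478.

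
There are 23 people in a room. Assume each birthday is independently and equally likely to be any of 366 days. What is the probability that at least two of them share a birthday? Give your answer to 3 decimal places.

It's easier to compute the probability that all 23 are distinct.
P(all distinct) = 366/366 · 365/366 · ··· · 344/366 ≈ 0.494.
So the probability of at least one match is 1 − 0.494 = 0.506.

0.506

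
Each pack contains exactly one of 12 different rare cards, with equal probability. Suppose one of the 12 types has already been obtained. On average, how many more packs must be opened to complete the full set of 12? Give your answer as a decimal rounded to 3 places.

36.239

Starting from 1 distinct type, each trial gives a new one with probability (12−i)/12 when i types are held, so the wait for the next new type is 12/(12−i).
E = 12/11 + 12/10 + 12/9 + 12/8 + 12/7 + 12/6 + 12/5 + 12/4 + 12/3 + 12/2 + 12/1 = 83711/2310 ≈ 36.239.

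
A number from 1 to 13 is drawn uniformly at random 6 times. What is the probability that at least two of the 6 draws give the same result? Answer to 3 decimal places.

P(all 6 different) = 13/13 · 12/13 · ··· · 8/13 ≈ 0.256.
P(at least two equal) = 1 − 0.256 = 0.744.

0.744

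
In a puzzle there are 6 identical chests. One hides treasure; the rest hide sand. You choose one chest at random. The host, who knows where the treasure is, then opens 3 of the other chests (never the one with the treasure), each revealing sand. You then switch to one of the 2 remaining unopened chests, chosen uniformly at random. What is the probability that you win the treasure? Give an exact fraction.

Your original chest holds the treasure with probability 1/6, so the other 5 collectively hold it with probability 5/6.
The host can always find 3 empty chests to open, so the reveals don't change that 5/6; it is now spread over the 2 remaining unopened chests.
P(win by switching) = (5/6) · (1/2) = 5/12.

5/12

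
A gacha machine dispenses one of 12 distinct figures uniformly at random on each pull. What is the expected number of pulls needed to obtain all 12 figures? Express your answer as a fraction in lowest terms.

After i distinct types are collected, each trial gives a new one with probability (12−i)/12, so the expected wait for the next new type is 12/(12−i).
E = 12/12 + 12/11 + 12/10 + 12/9 + 12/8 + 12/7 + 12/6 + 12/5 + 12/4 + 12/3 + 12/2 + 12/1 = 86021/2310.

86021/2310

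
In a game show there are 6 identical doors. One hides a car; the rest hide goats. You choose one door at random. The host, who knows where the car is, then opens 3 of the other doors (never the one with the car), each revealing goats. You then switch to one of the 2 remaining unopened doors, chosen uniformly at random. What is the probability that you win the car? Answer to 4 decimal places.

Your original door holds the car with probability 1/6, so the other 5 collectively hold it with probability 5/6.
The host can always find 3 empty doors to open, so the reveals don't change that 5/6; it is now spread over the 2 remaining unopened doors.
P(win by switching) = (5/6) · (1/2) = 5/12 ≈ 0.4167.

0.4167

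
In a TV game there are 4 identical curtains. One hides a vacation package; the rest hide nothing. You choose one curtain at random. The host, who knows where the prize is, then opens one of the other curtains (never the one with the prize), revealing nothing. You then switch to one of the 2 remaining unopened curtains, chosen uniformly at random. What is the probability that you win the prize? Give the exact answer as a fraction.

Your original curtain holds the prize with probability 1/4, so the other 3 collectively hold it with probability 3/4.
The host can always find an empty curtain to open, so this doesn't change that 3/4; it is now spread over the 2 remaining unopened curtains.
P(win by switching) = (3/4) · (1/2) = 3/8.

3/8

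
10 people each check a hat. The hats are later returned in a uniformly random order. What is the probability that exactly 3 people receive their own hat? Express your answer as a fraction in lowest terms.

103/1680

Choose which 3 of the 10 are fixed: C(10,3) = 120 ways.
The remaining 7 must have no fixed point: D(7) = 1854.
P = 120·1854/3628800 = 103/1680.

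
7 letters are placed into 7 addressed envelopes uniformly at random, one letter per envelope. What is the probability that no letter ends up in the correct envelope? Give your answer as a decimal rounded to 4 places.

0.3679

This is the derangement probability: permutations of 7 with no fixed point.
D(7) = 7! · (1 − 1/1! + 1/2! − ··· + (−1)^7/7!) = 1854.
P = 1854/5040 = 103/280 ≈ 0.3679.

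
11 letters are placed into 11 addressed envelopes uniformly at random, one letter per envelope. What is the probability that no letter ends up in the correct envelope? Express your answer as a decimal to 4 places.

0.3679

This is the derangement probability: permutations of 11 with no fixed point.
D(11) = 11! · (1 − 1/1! + 1/2! − ··· + (−1)^11/11!) = 14684570.
P = 14684570/39916800 = 1468457/3991680 ≈ 0.3679.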